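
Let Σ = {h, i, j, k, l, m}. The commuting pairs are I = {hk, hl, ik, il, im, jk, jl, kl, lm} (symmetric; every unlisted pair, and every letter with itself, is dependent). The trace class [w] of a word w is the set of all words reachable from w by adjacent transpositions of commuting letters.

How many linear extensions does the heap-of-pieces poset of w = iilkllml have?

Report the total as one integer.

420

piece 0:i — minimal
piece 1:i rests on {0:i}
piece 2:l — minimal
piece 3:k — minimal
piece 4:l rests on {2:l}
piece 5:l rests on {4:l}
piece 6:m rests on {3:k}
piece 7:l rests on {5:l}
minimal pieces: {0:i, 2:l, 3:k}
ways to finish when only these pieces remain (= sum over removing one remaining piece with nothing left below it):
  1 left: {1}→1  {6}→1  {7}→1
  2 left: {0,1}→1  {1,6}→2  {1,7}→2  {3,6}→1  {5,7}→1  {6,7}→2
  3 left: {0,1,6}→3  {0,1,7}→3  {1,3,6}→3  {1,5,7}→3  {1,6,7}→6  {3,6,7}→3  {4,5,7}→1  {5,6,7}→3
  4 left: {0,1,3,6}→6  {0,1,5,7}→6  {0,1,6,7}→12  {1,3,6,7}→12  {1,4,5,7}→4  {1,5,6,7}→12  {2,4,5,7}→1  {3,5,6,7}→6  {4,5,6,7}→4
  5 left: {0,1,3,6,7}→30  {0,1,4,5,7}→10  {0,1,5,6,7}→30  {1,2,4,5,7}→5  {1,3,5,6,7}→30  {1,4,5,6,7}→20  {2,4,5,6,7}→5  {3,4,5,6,7}→10
  6 left: {0,1,2,4,5,7}→15  {0,1,3,5,6,7}→90  {0,1,4,5,6,7}→60  {1,2,4,5,6,7}→30  {1,3,4,5,6,7}→60  {2,3,4,5,6,7}→15
  placing 0:i first → 105 extensions
  placing 2:l first → 210 extensions
  placing 3:k first → 105 extensions
total linear extensions = 420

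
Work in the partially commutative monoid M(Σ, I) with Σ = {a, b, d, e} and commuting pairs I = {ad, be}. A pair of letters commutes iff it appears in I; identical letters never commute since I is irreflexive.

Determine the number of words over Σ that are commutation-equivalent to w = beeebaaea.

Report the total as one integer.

10

#0=b has no predecessor
#1=e has no predecessor
#2=e depends on [1:e]
#3=e depends on [2:e]
#4=b depends on [0:b]
#5=a depends on [3:e, 4:b]
#6=a depends on [5:a]
#7=e depends on [6:a]
#8=a depends on [7:e]
sources: [0:b, 1:e]
N(rest) = Σ N(rest − s) over sources s of rest; N(one piece) = 1:
  size 1 → [8]=1
  size 2 → [7,8]=1
  size 3 → [6,7,8]=1
  size 4 → [5,6,7,8]=1
  size 5 → [3,5,6,7,8]=1  [4,5,6,7,8]=1
  size 6 → [0,4,5,6,7,8]=1  [2,3,5,6,7,8]=1  [3,4,5,6,7,8]=2
  size 7 → [0,3,4,5,6,7,8]=3  [1,2,3,5,6,7,8]=1  [2,3,4,5,6,7,8]=3
  first=0(b) contributes 4
  first=1(e) contributes 6
|[w]| = 10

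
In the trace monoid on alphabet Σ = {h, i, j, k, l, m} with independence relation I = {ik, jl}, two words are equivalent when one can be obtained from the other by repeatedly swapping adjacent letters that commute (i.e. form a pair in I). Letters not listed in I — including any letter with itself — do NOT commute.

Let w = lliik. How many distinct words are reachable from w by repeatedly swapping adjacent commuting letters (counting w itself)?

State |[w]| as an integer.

3

0(l) covers ∅
1(l) covers 0:l
2(i) covers 1:l
3(i) covers 2:i
4(k) covers 1:l
floor of heap: 0:l
completions by unplaced set U, small U first (add the entries for U minus each lowest piece of U):
  |U|=1: {3}:1  {4}:1
  |U|=2: {2,3}:1  {3,4}:2
  |U|=3: {2,3,4}:3
  start at 0(l): 3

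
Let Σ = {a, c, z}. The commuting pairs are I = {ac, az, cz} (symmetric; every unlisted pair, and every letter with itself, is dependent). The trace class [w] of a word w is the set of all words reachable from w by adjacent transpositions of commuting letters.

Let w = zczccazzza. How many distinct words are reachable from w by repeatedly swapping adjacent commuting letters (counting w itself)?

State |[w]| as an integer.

2520

piece 0:z — minimal
piece 1:c — minimal
piece 2:z rests on {0:z}
piece 3:c rests on {1:c}
piece 4:c rests on {3:c}
piece 5:a — minimal
piece 6:z rests on {2:z}
piece 7:z rests on {6:z}
piece 8:z rests on {7:z}
piece 9:a rests on {5:a}
minimal pieces: {0:z, 1:c, 5:a}
ways to finish when only these pieces remain (= sum over removing one remaining piece with nothing left below it):
  1 left: {4}→1  {8}→1  {9}→1
  2 left: {3,4}→1  {4,8}→2  {4,9}→2  {5,9}→1  {7,8}→1  {8,9}→2
  3 left: {1,3,4}→1  {3,4,8}→3  {3,4,9}→3  {4,5,9}→3  {4,7,8}→3  {4,8,9}→6  {5,8,9}→3  {6,7,8}→1  {7,8,9}→3
  4 left: {1,3,4,8}→4  {1,3,4,9}→4  {2,6,7,8}→1  {3,4,5,9}→6  {3,4,7,8}→6  {3,4,8,9}→12  {4,5,8,9}→12  {4,6,7,8}→4  {4,7,8,9}→12  {5,7,8,9}→6  {6,7,8,9}→4
  5 left: {0,2,6,7,8}→1  {1,3,4,5,9}→10  {1,3,4,7,8}→10  {1,3,4,8,9}→20  {2,4,6,7,8}→5  {2,6,7,8,9}→5  {3,4,5,8,9}→30  {3,4,6,7,8}→10  {3,4,7,8,9}→30  {4,5,7,8,9}→30  {4,6,7,8,9}→20  {5,6,7,8,9}→10
  6 left: {0,2,4,6,7,8}→6  {0,2,6,7,8,9}→6  {1,3,4,5,8,9}→60  {1,3,4,6,7,8}→20  {1,3,4,7,8,9}→60  {2,3,4,6,7,8}→15  {2,4,6,7,8,9}→30  {2,5,6,7,8,9}→15  {3,4,5,7,8,9}→90  {3,4,6,7,8,9}→60  {4,5,6,7,8,9}→60
  7 left: {0,2,3,4,6,7,8}→21  {0,2,4,6,7,8,9}→42  {0,2,5,6,7,8,9}→21  {1,2,3,4,6,7,8}→35  {1,3,4,5,7,8,9}→210  {1,3,4,6,7,8,9}→140  {2,3,4,6,7,8,9}→105  {2,4,5,6,7,8,9}→105  {3,4,5,6,7,8,9}→210
  8 left: {0,1,2,3,4,6,7,8}→56  {0,2,3,4,6,7,8,9}→168  {0,2,4,5,6,7,8,9}→168  {1,2,3,4,6,7,8,9}→280  {1,3,4,5,6,7,8,9}→560  {2,3,4,5,6,7,8,9}→420
  placing 0:z first → 1260 extensions
  placing 1:c first → 756 extensions
  placing 5:a first → 504 extensions
total linear extensions = 2520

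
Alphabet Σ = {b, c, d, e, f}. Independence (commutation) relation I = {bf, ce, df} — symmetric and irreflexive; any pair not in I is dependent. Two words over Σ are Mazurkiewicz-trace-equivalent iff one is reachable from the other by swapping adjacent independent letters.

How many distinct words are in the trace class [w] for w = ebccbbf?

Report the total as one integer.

0(e) covers ∅
1(b) covers 0:e
2(c) covers 1:b
3(c) covers 2:c
4(b) covers 3:c
5(b) covers 4:b
6(f) covers 3:c
floor of heap: 0:e
completions by unplaced set U, small U first (add the entries for U minus each lowest piece of U):
  |U|=1: {5}:1  {6}:1
  |U|=2: {4,5}:1  {5,6}:2
  |U|=3: {4,5,6}:3
  |U|=4: {3,4,5,6}:3
  |U|=5: {2,3,4,5,6}:3
  start at 0(e): 3

3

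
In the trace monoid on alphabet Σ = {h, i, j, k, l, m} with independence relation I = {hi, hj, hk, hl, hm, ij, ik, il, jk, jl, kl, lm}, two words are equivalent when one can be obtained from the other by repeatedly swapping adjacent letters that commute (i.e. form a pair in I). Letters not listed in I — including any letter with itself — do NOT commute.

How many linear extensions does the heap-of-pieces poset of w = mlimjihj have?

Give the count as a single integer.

0(m) covers ∅
1(l) covers ∅
2(i) covers 0:m
3(m) covers 2:i
4(j) covers 3:m
5(i) covers 3:m
6(h) covers ∅
7(j) covers 4:j
floor of heap: 0:m, 1:l, 6:h
completions by unplaced set U, small U first (add the entries for U minus each lowest piece of U):
  |U|=1: {1}:1  {5}:1  {6}:1  {7}:1
  |U|=2: {1,5}:2  {1,6}:2  {1,7}:2  {4,7}:1  {5,6}:2  {5,7}:2  {6,7}:2
  |U|=3: {1,4,7}:3  {1,5,6}:6  {1,5,7}:6  {1,6,7}:6  {4,5,7}:3  {4,6,7}:3  {5,6,7}:6
  |U|=4: {1,4,5,7}:12  {1,4,6,7}:12  {1,5,6,7}:24  {3,4,5,7}:3  {4,5,6,7}:12
  |U|=5: {1,3,4,5,7}:15  {1,4,5,6,7}:60  {2,3,4,5,7}:3  {3,4,5,6,7}:15
  |U|=6: {0,2,3,4,5,7}:3  {1,2,3,4,5,7}:18  {1,3,4,5,6,7}:90  {2,3,4,5,6,7}:18
  start at 0(m): 126
  start at 1(l): 21
  start at 6(h): 21
sum over floor = 168

168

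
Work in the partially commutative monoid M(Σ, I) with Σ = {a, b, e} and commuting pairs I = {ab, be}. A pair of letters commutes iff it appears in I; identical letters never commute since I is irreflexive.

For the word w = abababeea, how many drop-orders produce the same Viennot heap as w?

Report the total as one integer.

0(a) covers ∅
1(b) covers ∅
2(a) covers 0:a
3(b) covers 1:b
4(a) covers 2:a
5(b) covers 3:b
6(e) covers 4:a
7(e) covers 6:e
8(a) covers 7:e
floor of heap: 0:a, 1:b
completions by unplaced set U, small U first (add the entries for U minus each lowest piece of U):
  |U|=1: {5}:1  {8}:1
  |U|=2: {3,5}:1  {5,8}:2  {7,8}:1
  |U|=3: {1,3,5}:1  {3,5,8}:3  {5,7,8}:3  {6,7,8}:1
  |U|=4: {1,3,5,8}:4  {3,5,7,8}:6  {4,6,7,8}:1  {5,6,7,8}:4
  |U|=5: {1,3,5,7,8}:10  {2,4,6,7,8}:1  {3,5,6,7,8}:10  {4,5,6,7,8}:5
  |U|=6: {0,2,4,6,7,8}:1  {1,3,5,6,7,8}:20  {2,4,5,6,7,8}:6  {3,4,5,6,7,8}:15
  |U|=7: {0,2,4,5,6,7,8}:7  {1,3,4,5,6,7,8}:35  {2,3,4,5,6,7,8}:21
  start at 0(a): 56
  start at 1(b): 28
sum over floor = 84

84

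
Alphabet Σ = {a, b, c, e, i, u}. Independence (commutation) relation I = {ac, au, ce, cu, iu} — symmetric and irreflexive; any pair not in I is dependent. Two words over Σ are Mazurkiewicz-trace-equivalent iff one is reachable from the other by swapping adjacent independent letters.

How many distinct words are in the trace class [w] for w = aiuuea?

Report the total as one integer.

6

piece 0:a — minimal
piece 1:i rests on {0:a}
piece 2:u — minimal
piece 3:u rests on {2:u}
piece 4:e rests on {1:i, 3:u}
piece 5:a rests on {4:e}
minimal pieces: {0:a, 2:u}
ways to finish when only these pieces remain (= sum over removing one remaining piece with nothing left below it):
  1 left: {5}→1
  2 left: {4,5}→1
  3 left: {1,4,5}→1  {3,4,5}→1
  4 left: {0,1,4,5}→1  {1,3,4,5}→2  {2,3,4,5}→1
  placing 0:a first → 3 extensions
  placing 2:u first → 3 extensions
total linear extensions = 6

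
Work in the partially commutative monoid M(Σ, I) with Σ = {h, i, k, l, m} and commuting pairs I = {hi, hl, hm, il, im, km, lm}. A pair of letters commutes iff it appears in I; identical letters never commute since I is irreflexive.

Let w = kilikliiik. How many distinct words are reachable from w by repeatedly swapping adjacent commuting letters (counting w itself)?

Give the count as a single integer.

piece 0:k — minimal
piece 1:i rests on {0:k}
piece 2:l rests on {0:k}
piece 3:i rests on {1:i}
piece 4:k rests on {2:l, 3:i}
piece 5:l rests on {4:k}
piece 6:i rests on {4:k}
piece 7:i rests on {6:i}
piece 8:i rests on {7:i}
piece 9:k rests on {5:l, 8:i}
minimal pieces: {0:k}
ways to finish when only these pieces remain (= sum over removing one remaining piece with nothing left below it):
  1 left: {9}→1
  2 left: {5,9}→1  {8,9}→1
  3 left: {5,8,9}→2  {7,8,9}→1
  4 left: {5,7,8,9}→3  {6,7,8,9}→1
  5 left: {5,6,7,8,9}→4
  6 left: {4,5,6,7,8,9}→4
  7 left: {2,4,5,6,7,8,9}→4  {3,4,5,6,7,8,9}→4
  8 left: {1,3,4,5,6,7,8,9}→4  {2,3,4,5,6,7,8,9}→8
  placing 0:k first → 12 extensions

12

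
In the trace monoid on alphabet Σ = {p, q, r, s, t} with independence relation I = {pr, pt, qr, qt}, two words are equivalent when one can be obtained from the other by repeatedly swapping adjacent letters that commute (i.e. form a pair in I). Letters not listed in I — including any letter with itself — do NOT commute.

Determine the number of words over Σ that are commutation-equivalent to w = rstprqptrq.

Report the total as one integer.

piece 0:r — minimal
piece 1:s rests on {0:r}
piece 2:t rests on {1:s}
piece 3:p rests on {1:s}
piece 4:r rests on {2:t}
piece 5:q rests on {3:p}
piece 6:p rests on {5:q}
piece 7:t rests on {4:r}
piece 8:r rests on {7:t}
piece 9:q rests on {6:p}
minimal pieces: {0:r}
ways to finish when only these pieces remain (= sum over removing one remaining piece with nothing left below it):
  1 left: {8}→1  {9}→1
  2 left: {6,9}→1  {7,8}→1  {8,9}→2
  3 left: {4,7,8}→1  {5,6,9}→1  {6,8,9}→3  {7,8,9}→3
  4 left: {2,4,7,8}→1  {3,5,6,9}→1  {4,7,8,9}→4  {5,6,8,9}→4  {6,7,8,9}→6
  5 left: {2,4,7,8,9}→5  {3,5,6,8,9}→5  {4,6,7,8,9}→10  {5,6,7,8,9}→10
  6 left: {2,4,6,7,8,9}→15  {3,5,6,7,8,9}→15  {4,5,6,7,8,9}→20
  7 left: {2,4,5,6,7,8,9}→35  {3,4,5,6,7,8,9}→35
  8 left: {2,3,4,5,6,7,8,9}→70
  placing 0:r first → 70 extensions

70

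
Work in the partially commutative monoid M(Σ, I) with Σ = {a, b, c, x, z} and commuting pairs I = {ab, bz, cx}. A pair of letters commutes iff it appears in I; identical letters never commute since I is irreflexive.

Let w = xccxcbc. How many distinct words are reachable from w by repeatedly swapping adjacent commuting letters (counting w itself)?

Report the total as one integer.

#0=x has no predecessor
#1=c has no predecessor
#2=c depends on [1:c]
#3=x depends on [0:x]
#4=c depends on [2:c]
#5=b depends on [3:x, 4:c]
#6=c depends on [5:b]
sources: [0:x, 1:c]
N(rest) = Σ N(rest − s) over sources s of rest; N(one piece) = 1:
  size 1 → [6]=1
  size 2 → [5,6]=1
  size 3 → [3,5,6]=1  [4,5,6]=1
  size 4 → [0,3,5,6]=1  [2,4,5,6]=1  [3,4,5,6]=2
  size 5 → [0,3,4,5,6]=3  [1,2,4,5,6]=1  [2,3,4,5,6]=3
  first=0(x) contributes 4
  first=1(c) contributes 6
|[w]| = 10

10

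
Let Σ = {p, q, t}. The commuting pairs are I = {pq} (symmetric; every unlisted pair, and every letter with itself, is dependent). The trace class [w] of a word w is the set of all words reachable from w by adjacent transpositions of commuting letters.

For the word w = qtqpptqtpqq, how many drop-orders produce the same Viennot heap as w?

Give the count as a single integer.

#0=q has no predecessor
#1=t depends on [0:q]
#2=q depends on [1:t]
#3=p depends on [1:t]
#4=p depends on [3:p]
#5=t depends on [2:q, 4:p]
#6=q depends on [5:t]
#7=t depends on [6:q]
#8=p depends on [7:t]
#9=q depends on [7:t]
#10=q depends on [9:q]
sources: [0:q]
N(rest) = Σ N(rest − s) over sources s of rest; N(one piece) = 1:
  size 1 → [8]=1  [10]=1
  size 2 → [8,10]=2  [9,10]=1
  size 3 → [8,9,10]=3
  size 4 → [7,8,9,10]=3
  size 5 → [6,7,8,9,10]=3
  size 6 → [5,6,7,8,9,10]=3
  size 7 → [2,5,6,7,8,9,10]=3  [4,5,6,7,8,9,10]=3
  size 8 → [2,4,5,6,7,8,9,10]=6  [3,4,5,6,7,8,9,10]=3
  size 9 → [2,3,4,5,6,7,8,9,10]=9
  first=0(q) contributes 9

9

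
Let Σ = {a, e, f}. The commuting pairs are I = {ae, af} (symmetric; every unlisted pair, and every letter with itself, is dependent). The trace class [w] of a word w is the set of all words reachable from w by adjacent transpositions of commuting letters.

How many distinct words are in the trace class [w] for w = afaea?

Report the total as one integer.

piece 0:a — minimal
piece 1:f — minimal
piece 2:a rests on {0:a}
piece 3:e rests on {1:f}
piece 4:a rests on {2:a}
minimal pieces: {0:a, 1:f}
ways to finish when only these pieces remain (= sum over removing one remaining piece with nothing left below it):
  1 left: {3}→1  {4}→1
  2 left: {1,3}→1  {2,4}→1  {3,4}→2
  3 left: {0,2,4}→1  {1,3,4}→3  {2,3,4}→3
  placing 0:a first → 6 extensions
  placing 1:f first → 4 extensions
total linear extensions = 10

10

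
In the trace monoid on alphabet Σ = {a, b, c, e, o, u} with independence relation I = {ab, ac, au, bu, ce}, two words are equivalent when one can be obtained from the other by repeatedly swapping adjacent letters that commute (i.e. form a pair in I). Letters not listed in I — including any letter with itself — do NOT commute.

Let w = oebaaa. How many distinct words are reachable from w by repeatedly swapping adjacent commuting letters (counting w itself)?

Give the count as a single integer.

4

piece 0:o — minimal
piece 1:e rests on {0:o}
piece 2:b rests on {1:e}
piece 3:a rests on {1:e}
piece 4:a rests on {3:a}
piece 5:a rests on {4:a}
minimal pieces: {0:o}
ways to finish when only these pieces remain (= sum over removing one remaining piece with nothing left below it):
  1 left: {2}→1  {5}→1
  2 left: {2,5}→2  {4,5}→1
  3 left: {2,4,5}→3  {3,4,5}→1
  4 left: {2,3,4,5}→4
  placing 0:o first → 4 extensions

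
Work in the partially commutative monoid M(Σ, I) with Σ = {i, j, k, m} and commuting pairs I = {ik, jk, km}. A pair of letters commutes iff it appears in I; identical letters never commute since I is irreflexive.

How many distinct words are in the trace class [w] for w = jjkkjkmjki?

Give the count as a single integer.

210

#0=j has no predecessor
#1=j depends on [0:j]
#2=k has no predecessor
#3=k depends on [2:k]
#4=j depends on [1:j]
#5=k depends on [3:k]
#6=m depends on [4:j]
#7=j depends on [6:m]
#8=k depends on [5:k]
#9=i depends on [7:j]
sources: [0:j, 2:k]
N(rest) = Σ N(rest − s) over sources s of rest; N(one piece) = 1:
  size 1 → [8]=1  [9]=1
  size 2 → [5,8]=1  [7,9]=1  [8,9]=2
  size 3 → [3,5,8]=1  [5,8,9]=3  [6,7,9]=1  [7,8,9]=3
  size 4 → [2,3,5,8]=1  [3,5,8,9]=4  [4,6,7,9]=1  [5,7,8,9]=6  [6,7,8,9]=4
  size 5 → [1,4,6,7,9]=1  [2,3,5,8,9]=5  [3,5,7,8,9]=10  [4,6,7,8,9]=5  [5,6,7,8,9]=10
  size 6 → [0,1,4,6,7,9]=1  [1,4,6,7,8,9]=6  [2,3,5,7,8,9]=15  [3,5,6,7,8,9]=20  [4,5,6,7,8,9]=15
  size 7 → [0,1,4,6,7,8,9]=7  [1,4,5,6,7,8,9]=21  [2,3,5,6,7,8,9]=35  [3,4,5,6,7,8,9]=35
  size 8 → [0,1,4,5,6,7,8,9]=28  [1,3,4,5,6,7,8,9]=56  [2,3,4,5,6,7,8,9]=70
  first=0(j) contributes 126
  first=2(k) contributes 84
|[w]| = 210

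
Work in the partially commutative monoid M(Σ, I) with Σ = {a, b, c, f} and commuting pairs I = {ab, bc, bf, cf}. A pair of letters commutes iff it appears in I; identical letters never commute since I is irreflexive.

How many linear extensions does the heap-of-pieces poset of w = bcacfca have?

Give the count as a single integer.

21

#0=b has no predecessor
#1=c has no predecessor
#2=a depends on [1:c]
#3=c depends on [2:a]
#4=f depends on [2:a]
#5=c depends on [3:c]
#6=a depends on [4:f, 5:c]
sources: [0:b, 1:c]
N(rest) = Σ N(rest − s) over sources s of rest; N(one piece) = 1:
  size 1 → [0]=1  [6]=1
  size 2 → [0,6]=2  [4,6]=1  [5,6]=1
  size 3 → [0,4,6]=3  [0,5,6]=3  [3,5,6]=1  [4,5,6]=2
  size 4 → [0,3,5,6]=4  [0,4,5,6]=8  [3,4,5,6]=3
  size 5 → [0,3,4,5,6]=15  [2,3,4,5,6]=3
  first=0(b) contributes 3
  first=1(c) contributes 18
|[w]| = 21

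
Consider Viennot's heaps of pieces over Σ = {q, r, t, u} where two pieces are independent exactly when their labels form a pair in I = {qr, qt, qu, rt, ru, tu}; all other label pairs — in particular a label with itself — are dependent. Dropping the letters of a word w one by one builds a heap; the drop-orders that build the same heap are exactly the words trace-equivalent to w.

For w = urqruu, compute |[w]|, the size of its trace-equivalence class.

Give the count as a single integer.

60

#0=u has no predecessor
#1=r has no predecessor
#2=q has no predecessor
#3=r depends on [1:r]
#4=u depends on [0:u]
#5=u depends on [4:u]
sources: [0:u, 1:r, 2:q]
N(rest) = Σ N(rest − s) over sources s of rest; N(one piece) = 1:
  size 1 → [2]=1  [3]=1  [5]=1
  size 2 → [1,3]=1  [2,3]=2  [2,5]=2  [3,5]=2  [4,5]=1
  size 3 → [0,4,5]=1  [1,2,3]=3  [1,3,5]=3  [2,3,5]=6  [2,4,5]=3  [3,4,5]=3
  size 4 → [0,2,4,5]=4  [0,3,4,5]=4  [1,2,3,5]=12  [1,3,4,5]=6  [2,3,4,5]=12
  first=0(u) contributes 30
  first=1(r) contributes 20
  first=2(q) contributes 10
|[w]| = 60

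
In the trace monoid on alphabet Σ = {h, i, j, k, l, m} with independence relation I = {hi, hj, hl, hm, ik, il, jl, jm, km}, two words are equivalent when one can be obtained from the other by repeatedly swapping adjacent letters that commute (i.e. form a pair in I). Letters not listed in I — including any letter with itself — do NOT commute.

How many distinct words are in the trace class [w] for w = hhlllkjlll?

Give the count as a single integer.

40

drop 0:h onto floor
drop 1:h onto {0:h}
drop 2:l onto floor
drop 3:l onto {2:l}
drop 4:l onto {3:l}
drop 5:k onto {1:h, 4:l}
drop 6:j onto {5:k}
drop 7:l onto {5:k}
drop 8:l onto {7:l}
drop 9:l onto {8:l}
ground layer = {0:h, 2:l}
drop-orders for the pieces not yet dropped (sum over which currently-grounded one goes next):
  1 to go: {6} 1  {9} 1
  2 to go: {6,9} 2  {8,9} 1
  3 to go: {6,8,9} 3  {7,8,9} 1
  4 to go: {6,7,8,9} 4
  5 to go: {5,6,7,8,9} 4
  6 to go: {1,5,6,7,8,9} 4  {4,5,6,7,8,9} 4
  7 to go: {0,1,5,6,7,8,9} 4  {1,4,5,6,7,8,9} 8  {3,4,5,6,7,8,9} 4
  8 to go: {0,1,4,5,6,7,8,9} 12  {1,3,4,5,6,7,8,9} 12  {2,3,4,5,6,7,8,9} 4
  if 0:h drops first: 16 orders
  if 2:l drops first: 24 orders
heap linearizations: 40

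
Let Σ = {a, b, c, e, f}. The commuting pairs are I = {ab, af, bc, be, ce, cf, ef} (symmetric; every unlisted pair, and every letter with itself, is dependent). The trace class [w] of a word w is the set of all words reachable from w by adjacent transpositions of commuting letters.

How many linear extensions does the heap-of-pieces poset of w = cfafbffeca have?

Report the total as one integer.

504

piece 0:c — minimal
piece 1:f — minimal
piece 2:a rests on {0:c}
piece 3:f rests on {1:f}
piece 4:b rests on {3:f}
piece 5:f rests on {4:b}
piece 6:f rests on {5:f}
piece 7:e rests on {2:a}
piece 8:c rests on {2:a}
piece 9:a rests on {7:e, 8:c}
minimal pieces: {0:c, 1:f}
ways to finish when only these pieces remain (= sum over removing one remaining piece with nothing left below it):
  1 left: {6}→1  {9}→1
  2 left: {5,6}→1  {6,9}→2  {7,9}→1  {8,9}→1
  3 left: {4,5,6}→1  {5,6,9}→3  {6,7,9}→3  {6,8,9}→3  {7,8,9}→2
  4 left: {2,7,8,9}→2  {3,4,5,6}→1  {4,5,6,9}→4  {5,6,7,9}→6  {5,6,8,9}→6  {6,7,8,9}→8
  5 left: {0,2,7,8,9}→2  {1,3,4,5,6}→1  {2,6,7,8,9}→10  {3,4,5,6,9}→5  {4,5,6,7,9}→10  {4,5,6,8,9}→10  {5,6,7,8,9}→20
  6 left: {0,2,6,7,8,9}→12  {1,3,4,5,6,9}→6  {2,5,6,7,8,9}→30  {3,4,5,6,7,9}→15  {3,4,5,6,8,9}→15  {4,5,6,7,8,9}→40
  7 left: {0,2,5,6,7,8,9}→42  {1,3,4,5,6,7,9}→21  {1,3,4,5,6,8,9}→21  {2,4,5,6,7,8,9}→70  {3,4,5,6,7,8,9}→70
  8 left: {0,2,4,5,6,7,8,9}→112  {1,3,4,5,6,7,8,9}→112  {2,3,4,5,6,7,8,9}→140
  placing 0:c first → 252 extensions
  placing 1:f first → 252 extensions
total linear extensions = 504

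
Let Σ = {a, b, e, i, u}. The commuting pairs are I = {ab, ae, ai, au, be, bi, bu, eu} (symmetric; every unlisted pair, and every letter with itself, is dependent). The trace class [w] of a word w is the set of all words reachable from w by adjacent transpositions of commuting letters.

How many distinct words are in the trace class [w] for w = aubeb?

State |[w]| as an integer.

60

drop 0:a onto floor
drop 1:u onto floor
drop 2:b onto floor
drop 3:e onto floor
drop 4:b onto {2:b}
ground layer = {0:a, 1:u, 2:b, 3:e}
drop-orders for the pieces not yet dropped (sum over which currently-grounded one goes next):
  1 to go: {0} 1  {1} 1  {3} 1  {4} 1
  2 to go: {0,1} 2  {0,3} 2  {0,4} 2  {1,3} 2  {1,4} 2  {2,4} 1  {3,4} 2
  3 to go: {0,1,3} 6  {0,1,4} 6  {0,2,4} 3  {0,3,4} 6  {1,2,4} 3  {1,3,4} 6  {2,3,4} 3
  if 0:a drops first: 12 orders
  if 1:u drops first: 12 orders
  if 2:b drops first: 24 orders
  if 3:e drops first: 12 orders
heap linearizations: 60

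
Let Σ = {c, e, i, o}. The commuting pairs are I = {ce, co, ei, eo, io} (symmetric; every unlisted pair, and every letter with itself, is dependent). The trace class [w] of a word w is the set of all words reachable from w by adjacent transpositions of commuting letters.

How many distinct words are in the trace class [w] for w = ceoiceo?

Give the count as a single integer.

210

piece 0:c — minimal
piece 1:e — minimal
piece 2:o — minimal
piece 3:i rests on {0:c}
piece 4:c rests on {3:i}
piece 5:e rests on {1:e}
piece 6:o rests on {2:o}
minimal pieces: {0:c, 1:e, 2:o}
ways to finish when only these pieces remain (= sum over removing one remaining piece with nothing left below it):
  1 left: {4}→1  {5}→1  {6}→1
  2 left: {1,5}→1  {2,6}→1  {3,4}→1  {4,5}→2  {4,6}→2  {5,6}→2
  3 left: {0,3,4}→1  {1,4,5}→3  {1,5,6}→3  {2,4,6}→3  {2,5,6}→3  {3,4,5}→3  {3,4,6}→3  {4,5,6}→6
  4 left: {0,3,4,5}→4  {0,3,4,6}→4  {1,2,5,6}→6  {1,3,4,5}→6  {1,4,5,6}→12  {2,3,4,6}→6  {2,4,5,6}→12  {3,4,5,6}→12
  5 left: {0,1,3,4,5}→10  {0,2,3,4,6}→10  {0,3,4,5,6}→20  {1,2,4,5,6}→30  {1,3,4,5,6}→30  {2,3,4,5,6}→30
  placing 0:c first → 90 extensions
  placing 1:e first → 60 extensions
  placing 2:o first → 60 extensions
total linear extensions = 210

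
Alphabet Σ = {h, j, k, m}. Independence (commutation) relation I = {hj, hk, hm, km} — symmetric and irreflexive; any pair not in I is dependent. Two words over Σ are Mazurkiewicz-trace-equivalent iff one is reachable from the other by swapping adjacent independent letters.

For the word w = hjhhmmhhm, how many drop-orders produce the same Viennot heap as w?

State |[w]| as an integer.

drop 0:h onto floor
drop 1:j onto floor
drop 2:h onto {0:h}
drop 3:h onto {2:h}
drop 4:m onto {1:j}
drop 5:m onto {4:m}
drop 6:h onto {3:h}
drop 7:h onto {6:h}
drop 8:m onto {5:m}
ground layer = {0:h, 1:j}
drop-orders for the pieces not yet dropped (sum over which currently-grounded one goes next):
  1 to go: {7} 1  {8} 1
  2 to go: {5,8} 1  {6,7} 1  {7,8} 2
  3 to go: {3,6,7} 1  {4,5,8} 1  {5,7,8} 3  {6,7,8} 3
  4 to go: {1,4,5,8} 1  {2,3,6,7} 1  {3,6,7,8} 4  {4,5,7,8} 4  {5,6,7,8} 6
  5 to go: {0,2,3,6,7} 1  {1,4,5,7,8} 5  {2,3,6,7,8} 5  {3,5,6,7,8} 10  {4,5,6,7,8} 10
  6 to go: {0,2,3,6,7,8} 6  {1,4,5,6,7,8} 15  {2,3,5,6,7,8} 15  {3,4,5,6,7,8} 20
  7 to go: {0,2,3,5,6,7,8} 21  {1,3,4,5,6,7,8} 35  {2,3,4,5,6,7,8} 35
  if 0:h drops first: 70 orders
  if 1:j drops first: 56 orders
heap linearizations: 126

126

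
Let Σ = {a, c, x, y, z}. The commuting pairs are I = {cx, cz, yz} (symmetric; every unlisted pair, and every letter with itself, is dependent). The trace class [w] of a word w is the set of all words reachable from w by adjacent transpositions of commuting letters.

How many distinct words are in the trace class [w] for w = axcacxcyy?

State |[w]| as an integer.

piece 0:a — minimal
piece 1:x rests on {0:a}
piece 2:c rests on {0:a}
piece 3:a rests on {1:x, 2:c}
piece 4:c rests on {3:a}
piece 5:x rests on {3:a}
piece 6:c rests on {4:c}
piece 7:y rests on {5:x, 6:c}
piece 8:y rests on {7:y}
minimal pieces: {0:a}
ways to finish when only these pieces remain (= sum over removing one remaining piece with nothing left below it):
  1 left: {8}→1
  2 left: {7,8}→1
  3 left: {5,7,8}→1  {6,7,8}→1
  4 left: {4,6,7,8}→1  {5,6,7,8}→2
  5 left: {4,5,6,7,8}→3
  6 left: {3,4,5,6,7,8}→3
  7 left: {1,3,4,5,6,7,8}→3  {2,3,4,5,6,7,8}→3
  placing 0:a first → 6 extensions

6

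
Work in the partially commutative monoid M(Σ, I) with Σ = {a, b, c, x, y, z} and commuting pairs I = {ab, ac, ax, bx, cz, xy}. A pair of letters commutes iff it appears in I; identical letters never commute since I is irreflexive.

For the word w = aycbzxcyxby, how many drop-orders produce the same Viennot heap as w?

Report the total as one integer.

4

drop 0:a onto floor
drop 1:y onto {0:a}
drop 2:c onto {1:y}
drop 3:b onto {2:c}
drop 4:z onto {3:b}
drop 5:x onto {4:z}
drop 6:c onto {5:x}
drop 7:y onto {6:c}
drop 8:x onto {6:c}
drop 9:b onto {7:y}
drop 10:y onto {9:b}
ground layer = {0:a}
drop-orders for the pieces not yet dropped (sum over which currently-grounded one goes next):
  1 to go: {8} 1  {10} 1
  2 to go: {8,10} 2  {9,10} 1
  3 to go: {7,9,10} 1  {8,9,10} 3
  4 to go: {7,8,9,10} 4
  5 to go: {6,7,8,9,10} 4
  6 to go: {5,6,7,8,9,10} 4
  7 to go: {4,5,6,7,8,9,10} 4
  8 to go: {3,4,5,6,7,8,9,10} 4
  9 to go: {2,3,4,5,6,7,8,9,10} 4
  if 0:a drops first: 4 orders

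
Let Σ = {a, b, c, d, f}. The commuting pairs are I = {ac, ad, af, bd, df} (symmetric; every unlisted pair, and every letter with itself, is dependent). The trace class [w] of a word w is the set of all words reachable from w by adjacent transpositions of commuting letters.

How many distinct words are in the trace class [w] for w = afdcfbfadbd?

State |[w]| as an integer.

#0=a has no predecessor
#1=f has no predecessor
#2=d has no predecessor
#3=c depends on [1:f, 2:d]
#4=f depends on [3:c]
#5=b depends on [0:a, 4:f]
#6=f depends on [5:b]
#7=a depends on [5:b]
#8=d depends on [3:c]
#9=b depends on [6:f, 7:a]
#10=d depends on [8:d]
sources: [0:a, 1:f, 2:d]
N(rest) = Σ N(rest − s) over sources s of rest; N(one piece) = 1:
  size 1 → [9]=1  [10]=1
  size 2 → [6,9]=1  [7,9]=1  [8,10]=1  [9,10]=2
  size 3 → [6,7,9]=2  [6,9,10]=3  [7,9,10]=3  [8,9,10]=3
  size 4 → [5,6,7,9]=2  [6,7,9,10]=8  [6,8,9,10]=6  [7,8,9,10]=6
  size 5 → [0,5,6,7,9]=2  [4,5,6,7,9]=2  [5,6,7,9,10]=10  [6,7,8,9,10]=20
  size 6 → [0,4,5,6,7,9]=4  [0,5,6,7,9,10]=12  [4,5,6,7,9,10]=12  [5,6,7,8,9,10]=30
  size 7 → [0,4,5,6,7,9,10]=28  [0,5,6,7,8,9,10]=42  [4,5,6,7,8,9,10]=42
  size 8 → [0,4,5,6,7,8,9,10]=112  [3,4,5,6,7,8,9,10]=42
  size 9 → [0,3,4,5,6,7,8,9,10]=154  [1,3,4,5,6,7,8,9,10]=42  [2,3,4,5,6,7,8,9,10]=42
  first=0(a) contributes 84
  first=1(f) contributes 196
  first=2(d) contributes 196
|[w]| = 476

476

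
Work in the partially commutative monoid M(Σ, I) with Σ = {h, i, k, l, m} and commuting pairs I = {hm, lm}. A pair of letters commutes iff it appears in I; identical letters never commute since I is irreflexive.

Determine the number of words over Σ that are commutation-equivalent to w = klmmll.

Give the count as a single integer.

#0=k has no predecessor
#1=l depends on [0:k]
#2=m depends on [0:k]
#3=m depends on [2:m]
#4=l depends on [1:l]
#5=l depends on [4:l]
sources: [0:k]
N(rest) = Σ N(rest − s) over sources s of rest; N(one piece) = 1:
  size 1 → [3]=1  [5]=1
  size 2 → [2,3]=1  [3,5]=2  [4,5]=1
  size 3 → [1,4,5]=1  [2,3,5]=3  [3,4,5]=3
  size 4 → [1,3,4,5]=4  [2,3,4,5]=6
  first=0(k) contributes 10

10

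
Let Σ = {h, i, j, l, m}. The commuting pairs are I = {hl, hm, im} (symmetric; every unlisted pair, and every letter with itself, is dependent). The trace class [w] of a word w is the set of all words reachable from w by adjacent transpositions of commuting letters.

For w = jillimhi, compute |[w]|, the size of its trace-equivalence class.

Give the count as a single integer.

drop 0:j onto floor
drop 1:i onto {0:j}
drop 2:l onto {1:i}
drop 3:l onto {2:l}
drop 4:i onto {3:l}
drop 5:m onto {3:l}
drop 6:h onto {4:i}
drop 7:i onto {6:h}
ground layer = {0:j}
drop-orders for the pieces not yet dropped (sum over which currently-grounded one goes next):
  1 to go: {5} 1  {7} 1
  2 to go: {5,7} 2  {6,7} 1
  3 to go: {4,6,7} 1  {5,6,7} 3
  4 to go: {4,5,6,7} 4
  5 to go: {3,4,5,6,7} 4
  6 to go: {2,3,4,5,6,7} 4
  if 0:j drops first: 4 orders

4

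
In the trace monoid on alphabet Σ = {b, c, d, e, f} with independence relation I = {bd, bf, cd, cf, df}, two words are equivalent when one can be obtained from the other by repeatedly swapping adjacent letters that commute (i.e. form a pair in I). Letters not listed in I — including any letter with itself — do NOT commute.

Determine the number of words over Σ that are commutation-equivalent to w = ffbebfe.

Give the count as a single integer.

6

0(f) covers ∅
1(f) covers 0:f
2(b) covers ∅
3(e) covers 1:f, 2:b
4(b) covers 3:e
5(f) covers 3:e
6(e) covers 4:b, 5:f
floor of heap: 0:f, 2:b
completions by unplaced set U, small U first (add the entries for U minus each lowest piece of U):
  |U|=1: {6}:1
  |U|=2: {4,6}:1  {5,6}:1
  |U|=3: {4,5,6}:2
  |U|=4: {3,4,5,6}:2
  |U|=5: {1,3,4,5,6}:2  {2,3,4,5,6}:2
  start at 0(f): 4
  start at 2(b): 2
sum over floor = 6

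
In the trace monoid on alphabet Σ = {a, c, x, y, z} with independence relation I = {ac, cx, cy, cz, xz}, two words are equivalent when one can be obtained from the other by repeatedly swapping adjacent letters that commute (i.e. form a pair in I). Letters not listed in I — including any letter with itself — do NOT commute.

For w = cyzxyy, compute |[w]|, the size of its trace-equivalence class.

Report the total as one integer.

piece 0:c — minimal
piece 1:y — minimal
piece 2:z rests on {1:y}
piece 3:x rests on {1:y}
piece 4:y rests on {2:z, 3:x}
piece 5:y rests on {4:y}
minimal pieces: {0:c, 1:y}
ways to finish when only these pieces remain (= sum over removing one remaining piece with nothing left below it):
  1 left: {0}→1  {5}→1
  2 left: {0,5}→2  {4,5}→1
  3 left: {0,4,5}→3  {2,4,5}→1  {3,4,5}→1
  4 left: {0,2,4,5}→4  {0,3,4,5}→4  {2,3,4,5}→2
  placing 0:c first → 2 extensions
  placing 1:y first → 10 extensions
total linear extensions = 12

12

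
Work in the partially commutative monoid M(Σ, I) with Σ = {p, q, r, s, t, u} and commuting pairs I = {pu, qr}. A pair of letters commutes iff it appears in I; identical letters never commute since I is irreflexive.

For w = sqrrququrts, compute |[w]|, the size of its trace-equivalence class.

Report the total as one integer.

6

piece 0:s — minimal
piece 1:q rests on {0:s}
piece 2:r rests on {0:s}
piece 3:r rests on {2:r}
piece 4:q rests on {1:q}
piece 5:u rests on {3:r, 4:q}
piece 6:q rests on {5:u}
piece 7:u rests on {6:q}
piece 8:r rests on {7:u}
piece 9:t rests on {8:r}
piece 10:s rests on {9:t}
minimal pieces: {0:s}
ways to finish when only these pieces remain (= sum over removing one remaining piece with nothing left below it):
  1 left: {10}→1
  2 left: {9,10}→1
  3 left: {8,9,10}→1
  4 left: {7,8,9,10}→1
  5 left: {6,7,8,9,10}→1
  6 left: {5,6,7,8,9,10}→1
  7 left: {3,5,6,7,8,9,10}→1  {4,5,6,7,8,9,10}→1
  8 left: {1,4,5,6,7,8,9,10}→1  {2,3,5,6,7,8,9,10}→1  {3,4,5,6,7,8,9,10}→2
  9 left: {1,3,4,5,6,7,8,9,10}→3  {2,3,4,5,6,7,8,9,10}→3
  placing 0:s first → 6 extensions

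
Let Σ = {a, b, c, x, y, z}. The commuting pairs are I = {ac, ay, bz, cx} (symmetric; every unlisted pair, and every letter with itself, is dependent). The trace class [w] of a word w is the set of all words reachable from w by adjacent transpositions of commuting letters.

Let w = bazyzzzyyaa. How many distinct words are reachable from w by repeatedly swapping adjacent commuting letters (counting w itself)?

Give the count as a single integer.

6

#0=b has no predecessor
#1=a depends on [0:b]
#2=z depends on [1:a]
#3=y depends on [2:z]
#4=z depends on [3:y]
#5=z depends on [4:z]
#6=z depends on [5:z]
#7=y depends on [6:z]
#8=y depends on [7:y]
#9=a depends on [6:z]
#10=a depends on [9:a]
sources: [0:b]
N(rest) = Σ N(rest − s) over sources s of rest; N(one piece) = 1:
  size 1 → [8]=1  [10]=1
  size 2 → [7,8]=1  [8,10]=2  [9,10]=1
  size 3 → [7,8,10]=3  [8,9,10]=3
  size 4 → [7,8,9,10]=6
  size 5 → [6,7,8,9,10]=6
  size 6 → [5,6,7,8,9,10]=6
  size 7 → [4,5,6,7,8,9,10]=6
  size 8 → [3,4,5,6,7,8,9,10]=6
  size 9 → [2,3,4,5,6,7,8,9,10]=6
  first=0(b) contributes 6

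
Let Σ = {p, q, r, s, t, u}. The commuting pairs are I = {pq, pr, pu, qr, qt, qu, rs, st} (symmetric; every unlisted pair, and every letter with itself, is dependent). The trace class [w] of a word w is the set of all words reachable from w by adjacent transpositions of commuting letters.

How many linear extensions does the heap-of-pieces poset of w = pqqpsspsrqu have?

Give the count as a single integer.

0(p) covers ∅
1(q) covers ∅
2(q) covers 1:q
3(p) covers 0:p
4(s) covers 2:q, 3:p
5(s) covers 4:s
6(p) covers 5:s
7(s) covers 6:p
8(r) covers ∅
9(q) covers 7:s
10(u) covers 7:s, 8:r
floor of heap: 0:p, 1:q, 8:r
completions by unplaced set U, small U first (add the entries for U minus each lowest piece of U):
  |U|=1: {9}:1  {10}:1
  |U|=2: {8,10}:1  {9,10}:2
  |U|=3: {7,9,10}:2  {8,9,10}:3
  |U|=4: {6,7,9,10}:2  {7,8,9,10}:5
  |U|=5: {5,6,7,9,10}:2  {6,7,8,9,10}:7
  |U|=6: {4,5,6,7,9,10}:2  {5,6,7,8,9,10}:9
  |U|=7: {2,4,5,6,7,9,10}:2  {3,4,5,6,7,9,10}:2  {4,5,6,7,8,9,10}:11
  |U|=8: {0,3,4,5,6,7,9,10}:2  {1,2,4,5,6,7,9,10}:2  {2,3,4,5,6,7,9,10}:4  {2,4,5,6,7,8,9,10}:13  {3,4,5,6,7,8,9,10}:13
  |U|=9: {0,2,3,4,5,6,7,9,10}:6  {0,3,4,5,6,7,8,9,10}:15  {1,2,3,4,5,6,7,9,10}:6  {1,2,4,5,6,7,8,9,10}:15  {2,3,4,5,6,7,8,9,10}:30
  start at 0(p): 51
  start at 1(q): 51
  start at 8(r): 12
sum over floor = 114

114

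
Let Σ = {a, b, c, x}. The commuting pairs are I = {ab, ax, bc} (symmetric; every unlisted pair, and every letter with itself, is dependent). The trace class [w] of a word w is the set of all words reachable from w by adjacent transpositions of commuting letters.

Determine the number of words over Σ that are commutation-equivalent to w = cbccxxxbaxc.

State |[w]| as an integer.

25

0(c) covers ∅
1(b) covers ∅
2(c) covers 0:c
3(c) covers 2:c
4(x) covers 1:b, 3:c
5(x) covers 4:x
6(x) covers 5:x
7(b) covers 6:x
8(a) covers 3:c
9(x) covers 7:b
10(c) covers 8:a, 9:x
floor of heap: 0:c, 1:b
completions by unplaced set U, small U first (add the entries for U minus each lowest piece of U):
  |U|=1: {10}:1
  |U|=2: {8,10}:1  {9,10}:1
  |U|=3: {7,9,10}:1  {8,9,10}:2
  |U|=4: {6,7,9,10}:1  {7,8,9,10}:3
  |U|=5: {5,6,7,9,10}:1  {6,7,8,9,10}:4
  |U|=6: {4,5,6,7,9,10}:1  {5,6,7,8,9,10}:5
  |U|=7: {1,4,5,6,7,9,10}:1  {4,5,6,7,8,9,10}:6
  |U|=8: {1,4,5,6,7,8,9,10}:7  {3,4,5,6,7,8,9,10}:6
  |U|=9: {1,3,4,5,6,7,8,9,10}:13  {2,3,4,5,6,7,8,9,10}:6
  start at 0(c): 19
  start at 1(b): 6
sum over floor = 25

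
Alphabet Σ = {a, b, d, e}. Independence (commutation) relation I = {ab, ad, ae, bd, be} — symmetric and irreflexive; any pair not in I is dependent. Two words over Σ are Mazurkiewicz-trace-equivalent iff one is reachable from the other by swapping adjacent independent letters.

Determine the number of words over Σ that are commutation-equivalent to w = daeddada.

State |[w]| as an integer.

0(d) covers ∅
1(a) covers ∅
2(e) covers 0:d
3(d) covers 2:e
4(d) covers 3:d
5(a) covers 1:a
6(d) covers 4:d
7(a) covers 5:a
floor of heap: 0:d, 1:a
completions by unplaced set U, small U first (add the entries for U minus each lowest piece of U):
  |U|=1: {6}:1  {7}:1
  |U|=2: {4,6}:1  {5,7}:1  {6,7}:2
  |U|=3: {1,5,7}:1  {3,4,6}:1  {4,6,7}:3  {5,6,7}:3
  |U|=4: {1,5,6,7}:4  {2,3,4,6}:1  {3,4,6,7}:4  {4,5,6,7}:6
  |U|=5: {0,2,3,4,6}:1  {1,4,5,6,7}:10  {2,3,4,6,7}:5  {3,4,5,6,7}:10
  |U|=6: {0,2,3,4,6,7}:6  {1,3,4,5,6,7}:20  {2,3,4,5,6,7}:15
  start at 0(d): 35
  start at 1(a): 21
sum over floor = 56

56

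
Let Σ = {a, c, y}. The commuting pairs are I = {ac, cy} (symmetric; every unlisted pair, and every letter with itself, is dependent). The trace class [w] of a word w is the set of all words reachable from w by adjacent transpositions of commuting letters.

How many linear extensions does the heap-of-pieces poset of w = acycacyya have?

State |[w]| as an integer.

84

0(a) covers ∅
1(c) covers ∅
2(y) covers 0:a
3(c) covers 1:c
4(a) covers 2:y
5(c) covers 3:c
6(y) covers 4:a
7(y) covers 6:y
8(a) covers 7:y
floor of heap: 0:a, 1:c
completions by unplaced set U, small U first (add the entries for U minus each lowest piece of U):
  |U|=1: {5}:1  {8}:1
  |U|=2: {3,5}:1  {5,8}:2  {7,8}:1
  |U|=3: {1,3,5}:1  {3,5,8}:3  {5,7,8}:3  {6,7,8}:1
  |U|=4: {1,3,5,8}:4  {3,5,7,8}:6  {4,6,7,8}:1  {5,6,7,8}:4
  |U|=5: {1,3,5,7,8}:10  {2,4,6,7,8}:1  {3,5,6,7,8}:10  {4,5,6,7,8}:5
  |U|=6: {0,2,4,6,7,8}:1  {1,3,5,6,7,8}:20  {2,4,5,6,7,8}:6  {3,4,5,6,7,8}:15
  |U|=7: {0,2,4,5,6,7,8}:7  {1,3,4,5,6,7,8}:35  {2,3,4,5,6,7,8}:21
  start at 0(a): 56
  start at 1(c): 28
sum over floor = 84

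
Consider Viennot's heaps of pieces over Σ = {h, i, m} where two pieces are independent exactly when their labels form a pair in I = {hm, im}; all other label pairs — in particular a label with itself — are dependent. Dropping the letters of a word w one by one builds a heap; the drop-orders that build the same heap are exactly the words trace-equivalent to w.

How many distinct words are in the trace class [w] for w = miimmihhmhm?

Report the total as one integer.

piece 0:m — minimal
piece 1:i — minimal
piece 2:i rests on {1:i}
piece 3:m rests on {0:m}
piece 4:m rests on {3:m}
piece 5:i rests on {2:i}
piece 6:h rests on {5:i}
piece 7:h rests on {6:h}
piece 8:m rests on {4:m}
piece 9:h rests on {7:h}
piece 10:m rests on {8:m}
minimal pieces: {0:m, 1:i}
ways to finish when only these pieces remain (= sum over removing one remaining piece with nothing left below it):
  1 left: {9}→1  {10}→1
  2 left: {7,9}→1  {8,10}→1  {9,10}→2
  3 left: {4,8,10}→1  {6,7,9}→1  {7,9,10}→3  {8,9,10}→3
  4 left: {3,4,8,10}→1  {4,8,9,10}→4  {5,6,7,9}→1  {6,7,9,10}→4  {7,8,9,10}→6
  5 left: {0,3,4,8,10}→1  {2,5,6,7,9}→1  {3,4,8,9,10}→5  {4,7,8,9,10}→10  {5,6,7,9,10}→5  {6,7,8,9,10}→10
  6 left: {0,3,4,8,9,10}→6  {1,2,5,6,7,9}→1  {2,5,6,7,9,10}→6  {3,4,7,8,9,10}→15  {4,6,7,8,9,10}→20  {5,6,7,8,9,10}→15
  7 left: {0,3,4,7,8,9,10}→21  {1,2,5,6,7,9,10}→7  {2,5,6,7,8,9,10}→21  {3,4,6,7,8,9,10}→35  {4,5,6,7,8,9,10}→35
  8 left: {0,3,4,6,7,8,9,10}→56  {1,2,5,6,7,8,9,10}→28  {2,4,5,6,7,8,9,10}→56  {3,4,5,6,7,8,9,10}→70
  9 left: {0,3,4,5,6,7,8,9,10}→126  {1,2,4,5,6,7,8,9,10}→84  {2,3,4,5,6,7,8,9,10}→126
  placing 0:m first → 210 extensions
  placing 1:i first → 252 extensions
total linear extensions = 462

462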